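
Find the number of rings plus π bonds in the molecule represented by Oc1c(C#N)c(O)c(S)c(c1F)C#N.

8

Molecular formula from the SMILES: C8H3FN2O2S.
DoU = (2C + 2 + N − H − X)/2 = (2·8 + 2 + 2 − 3 − 1)/2 = 16/2 = 8.
(Structurally: 1 ring(s) + 7 π bond(s) = 8.)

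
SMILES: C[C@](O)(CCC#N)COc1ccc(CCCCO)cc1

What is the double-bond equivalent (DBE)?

6

Molecular formula from the SMILES: C16H23NO3.
DoU = (2C + 2 + N − H − X)/2 = (2·16 + 2 + 1 − 23 − 0)/2 = 12/2 = 6.
(Structurally: 1 ring(s) + 5 π bond(s) = 6.)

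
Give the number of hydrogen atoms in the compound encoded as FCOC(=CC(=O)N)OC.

8

Hydrogens are implicit in SMILES; fill each atom to its normal valence:
  3 × O: no H
  2 × C: no H
  1 × C: 3 H
  1 × C: 2 H
  1 × C: 1 H
  1 × F: no H
  1 × N: 2 H
  Total hydrogens = 8.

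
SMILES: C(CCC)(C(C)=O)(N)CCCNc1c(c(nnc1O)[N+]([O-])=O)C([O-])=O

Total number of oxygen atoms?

6

The symbol for oxygen appears 6 times in the SMILES.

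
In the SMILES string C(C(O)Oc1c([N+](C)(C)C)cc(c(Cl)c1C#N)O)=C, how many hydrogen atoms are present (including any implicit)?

16

Hydrogens are implicit in SMILES; fill each atom to its normal valence:
  5 × C (aromatic): no H
  3 × C: 3 H each → 9
  2 × C: 1 H each → 2
  2 × O: 1 H each → 2
  1 × C: 2 H
  1 × C (aromatic): 1 H
  1 × C: no H
  1 × Cl: no H
  1 × N (charge +1): no H
  1 × N: no H
  1 × O: no H
  Total hydrogens = 16.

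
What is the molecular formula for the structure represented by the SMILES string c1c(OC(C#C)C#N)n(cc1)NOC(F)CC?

Heavy atoms from the SMILES: 11 C, 1 F, 3 N, 2 O.
Implicit hydrogens by atom environment:
  3 × C (aromatic): 1 H each → 3
  3 × C: 1 H each → 3
  2 × C: no H
  2 × O: no H
  1 × C: 3 H
  1 × C: 2 H
  1 × C (aromatic): no H
  1 × F: no H
  1 × N: 1 H
  1 × N (aromatic): no H
  1 × N: no H
  Total hydrogens = 12.
Molecular formula: C11H12FN3O2

C11H12FN3O2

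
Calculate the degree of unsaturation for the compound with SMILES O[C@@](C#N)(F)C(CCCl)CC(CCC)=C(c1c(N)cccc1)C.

7

Molecular formula from the SMILES: C18H24ClFN2O.
DoU = (2C + 2 + N − H − X)/2 = (2·18 + 2 + 2 − 24 − 2)/2 = 14/2 = 7.
(Structurally: 1 ring(s) + 6 π bond(s) = 7.)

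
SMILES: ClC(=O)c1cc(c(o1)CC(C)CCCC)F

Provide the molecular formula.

Heavy atoms from the SMILES: 12 C, 1 Cl, 1 F, 2 O.
Implicit hydrogens by atom environment:
  4 × C: 2 H each → 8
  3 × C (aromatic): no H
  2 × C: 3 H each → 6
  1 × C (aromatic): 1 H
  1 × C: 1 H
  1 × C: no H
  1 × Cl: no H
  1 × F: no H
  1 × O (aromatic): no H
  1 × O: no H
  Total hydrogens = 16.
Molecular formula: C12H16ClFO2

C12H16ClFO2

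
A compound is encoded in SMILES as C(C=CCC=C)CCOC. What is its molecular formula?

Heavy atoms from the SMILES: 9 C, 1 O.
Implicit hydrogens by atom environment:
  5 × C: 2 H each → 10
  3 × C: 1 H each → 3
  1 × C: 3 H
  1 × O: no H
  Total hydrogens = 16.
Molecular formula: C9H16O

C9H16O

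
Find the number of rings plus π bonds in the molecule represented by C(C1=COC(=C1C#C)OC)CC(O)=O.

Molecular formula from the SMILES: C10H10O4.
DoU = (2C + 2 + N − H − X)/2 = (2·10 + 2 + 0 − 10 − 0)/2 = 12/2 = 6.
(Structurally: 1 ring(s) + 5 π bond(s) = 6.)

6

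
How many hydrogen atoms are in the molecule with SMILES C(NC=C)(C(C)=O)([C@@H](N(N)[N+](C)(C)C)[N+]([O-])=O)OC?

Hydrogens are implicit in SMILES; fill each atom to its normal valence:
  5 × C: 3 H each → 15
  3 × O: no H
  2 × C: 1 H each → 2
  2 × C: no H
  2 × N (charge +1): no H
  1 × C: 2 H
  1 × N: 2 H
  1 × N: 1 H
  1 × N: no H
  1 × O (charge -1): no H
  Total hydrogens = 22.

22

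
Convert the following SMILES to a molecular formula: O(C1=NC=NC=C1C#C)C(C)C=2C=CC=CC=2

Heavy atoms from the SMILES: 14 C, 2 N, 1 O.
Implicit hydrogens by atom environment:
  7 × C (aromatic): 1 H each → 7
  3 × C (aromatic): no H
  2 × C: 1 H each → 2
  2 × N (aromatic): no H
  1 × C: 3 H
  1 × C: no H
  1 × O: no H
  Total hydrogens = 12.
Molecular formula: C14H12N2O

C14H12N2O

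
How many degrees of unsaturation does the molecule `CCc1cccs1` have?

3

Molecular formula from the SMILES: C6H8S.
DoU = (2C + 2 + N − H − X)/2 = (2·6 + 2 + 0 − 8 − 0)/2 = 6/2 = 3.
(Structurally: 1 ring(s) + 2 π bond(s) = 3.)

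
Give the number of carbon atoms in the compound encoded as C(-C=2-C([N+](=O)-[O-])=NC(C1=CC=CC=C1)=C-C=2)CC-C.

15

The symbol for carbon appears 15 times in the SMILES.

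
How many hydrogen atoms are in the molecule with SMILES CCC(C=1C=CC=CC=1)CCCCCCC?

Hydrogens are implicit in SMILES; fill each atom to its normal valence:
  7 × C: 2 H each → 14
  5 × C (aromatic): 1 H each → 5
  2 × C: 3 H each → 6
  1 × C: 1 H
  1 × C (aromatic): no H
  Total hydrogens = 26.

26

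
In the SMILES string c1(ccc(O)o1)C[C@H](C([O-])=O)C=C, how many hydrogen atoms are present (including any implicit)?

Hydrogens are implicit in SMILES; fill each atom to its normal valence:
  2 × C: 2 H each → 4
  2 × C (aromatic): 1 H each → 2
  2 × C: 1 H each → 2
  2 × C (aromatic): no H
  1 × C: no H
  1 × O: 1 H
  1 × O (aromatic): no H
  1 × O: no H
  1 × O (charge -1): no H
  Total hydrogens = 9.

9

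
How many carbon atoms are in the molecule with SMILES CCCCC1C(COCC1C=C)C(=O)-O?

The symbol for carbon appears 12 times in the SMILES.

12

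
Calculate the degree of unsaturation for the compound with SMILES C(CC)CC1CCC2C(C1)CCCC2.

Molecular formula from the SMILES: C14H26.
DoU = (2C + 2 + N − H − X)/2 = (2·14 + 2 + 0 − 26 − 0)/2 = 4/2 = 2.
(Structurally: 2 ring(s) + 0 π bond(s) = 2.)

2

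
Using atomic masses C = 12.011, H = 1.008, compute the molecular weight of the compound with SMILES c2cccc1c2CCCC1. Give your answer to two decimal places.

Molecular formula: C10H12.
M = 10×12.011 + 12×1.008 = 132.21 g/mol.

132.21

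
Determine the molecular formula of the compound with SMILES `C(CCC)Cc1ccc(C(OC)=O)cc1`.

Heavy atoms from the SMILES: 13 C, 2 O.
Implicit hydrogens by atom environment:
  4 × C: 2 H each → 8
  4 × C (aromatic): 1 H each → 4
  2 × C: 3 H each → 6
  2 × C (aromatic): no H
  2 × O: no H
  1 × C: no H
  Total hydrogens = 18.
Molecular formula: C13H18O2

C13H18O2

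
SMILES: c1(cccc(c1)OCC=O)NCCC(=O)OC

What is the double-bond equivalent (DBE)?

Molecular formula from the SMILES: C12H15NO4.
DoU = (2C + 2 + N − H − X)/2 = (2·12 + 2 + 1 − 15 − 0)/2 = 12/2 = 6.
(Structurally: 1 ring(s) + 5 π bond(s) = 6.)

6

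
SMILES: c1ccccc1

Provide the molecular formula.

Heavy atoms from the SMILES: 6 C.
Implicit hydrogens by atom environment:
  6 × C (aromatic): 1 H each → 6
  Total hydrogens = 6.
Molecular formula: C6H6

C6H6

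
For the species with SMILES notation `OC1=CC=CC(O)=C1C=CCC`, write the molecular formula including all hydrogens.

C10H12O2

Heavy atoms from the SMILES: 10 C, 2 O.
Implicit hydrogens by atom environment:
  3 × C (aromatic): 1 H each → 3
  3 × C (aromatic): no H
  2 × C: 1 H each → 2
  2 × O: 1 H each → 2
  1 × C: 3 H
  1 × C: 2 H
  Total hydrogens = 12.
Molecular formula: C10H12O2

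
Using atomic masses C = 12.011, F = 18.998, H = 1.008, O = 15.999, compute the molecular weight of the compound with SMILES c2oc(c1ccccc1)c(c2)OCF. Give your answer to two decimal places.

Molecular formula: C11H9FO2.
M = 11×12.011 + 1×18.998 + 9×1.008 + 2×15.999 = 192.19 g/mol.

192.19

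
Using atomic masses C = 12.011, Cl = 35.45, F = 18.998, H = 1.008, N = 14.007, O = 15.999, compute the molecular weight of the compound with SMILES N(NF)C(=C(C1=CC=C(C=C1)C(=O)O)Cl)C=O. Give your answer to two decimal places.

258.63

Molecular formula: C10H8ClFN2O3.
M = 10×12.011 + 1×35.45 + 1×18.998 + 8×1.008 + 2×14.007 + 3×15.999 = 258.63 g/mol.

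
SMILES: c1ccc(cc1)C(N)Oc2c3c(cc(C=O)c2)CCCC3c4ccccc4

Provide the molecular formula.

Heavy atoms from the SMILES: 24 C, 1 N, 2 O.
Implicit hydrogens by atom environment:
  12 × C (aromatic): 1 H each → 12
  6 × C (aromatic): no H
  3 × C: 2 H each → 6
  3 × C: 1 H each → 3
  2 × O: no H
  1 × N: 2 H
  Total hydrogens = 23.
Molecular formula: C24H23NO2

C24H23NO2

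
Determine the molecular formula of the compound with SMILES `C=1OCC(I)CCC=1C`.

C7H11IO

Heavy atoms from the SMILES: 7 C, 1 I, 1 O.
Implicit hydrogens by atom environment:
  3 × C: 2 H each → 6
  2 × C: 1 H each → 2
  1 × C: 3 H
  1 × C: no H
  1 × I: no H
  1 × O: no H
  Total hydrogens = 11.
Molecular formula: C7H11IO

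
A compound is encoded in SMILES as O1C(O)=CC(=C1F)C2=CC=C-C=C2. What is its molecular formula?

Heavy atoms from the SMILES: 10 C, 1 F, 2 O.
Implicit hydrogens by atom environment:
  6 × C (aromatic): 1 H each → 6
  4 × C (aromatic): no H
  1 × F: no H
  1 × O: 1 H
  1 × O (aromatic): no H
  Total hydrogens = 7.
Molecular formula: C10H7FO2

C10H7FO2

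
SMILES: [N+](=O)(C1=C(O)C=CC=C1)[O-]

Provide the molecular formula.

Heavy atoms from the SMILES: 6 C, 1 N, 3 O.
Implicit hydrogens by atom environment:
  4 × C (aromatic): 1 H each → 4
  2 × C (aromatic): no H
  1 × N (charge +1): no H
  1 × O: 1 H
  1 × O: no H
  1 × O (charge -1): no H
  Total hydrogens = 5.
Molecular formula: C6H5NO3

C6H5NO3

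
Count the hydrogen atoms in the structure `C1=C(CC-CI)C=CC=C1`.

11

Hydrogens are implicit in SMILES; fill each atom to its normal valence:
  5 × C (aromatic): 1 H each → 5
  3 × C: 2 H each → 6
  1 × C (aromatic): no H
  1 × I: no H
  Total hydrogens = 11.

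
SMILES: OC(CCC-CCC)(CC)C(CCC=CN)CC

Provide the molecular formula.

Heavy atoms from the SMILES: 16 C, 1 N, 1 O.
Implicit hydrogens by atom environment:
  9 × C: 2 H each → 18
  3 × C: 3 H each → 9
  3 × C: 1 H each → 3
  1 × C: no H
  1 × N: 2 H
  1 × O: 1 H
  Total hydrogens = 33.
Molecular formula: C16H33NO

C16H33NO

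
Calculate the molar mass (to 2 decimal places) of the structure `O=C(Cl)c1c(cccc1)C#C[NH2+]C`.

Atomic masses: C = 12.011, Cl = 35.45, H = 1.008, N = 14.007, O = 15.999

194.64

Molecular formula: C10H9ClNO+.
M = 10×12.011 + 1×35.45 + 9×1.008 + 1×14.007 + 1×15.999 = 194.64 g/mol.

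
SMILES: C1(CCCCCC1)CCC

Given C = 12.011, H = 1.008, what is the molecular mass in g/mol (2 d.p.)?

140.27

Molecular formula: C10H20.
M = 10×12.011 + 20×1.008 = 140.27 g/mol.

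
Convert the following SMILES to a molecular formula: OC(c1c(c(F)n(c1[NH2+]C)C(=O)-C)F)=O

Heavy atoms from the SMILES: 8 C, 2 F, 2 N, 3 O.
Implicit hydrogens by atom environment:
  4 × C (aromatic): no H
  2 × C: 3 H each → 6
  2 × C: no H
  2 × F: no H
  2 × O: no H
  1 × N (charge +1): 2 H
  1 × N (aromatic): no H
  1 × O: 1 H
  Total hydrogens = 9.
Net charge +1.
Molecular formula: C8H9F2N2O3+

C8H9F2N2O3+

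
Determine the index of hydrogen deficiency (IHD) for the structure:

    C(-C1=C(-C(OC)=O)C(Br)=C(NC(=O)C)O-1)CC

Molecular formula from the SMILES: C11H14BrNO4.
DoU = (2C + 2 + N − H − X)/2 = (2·11 + 2 + 1 − 14 − 1)/2 = 10/2 = 5.
(Structurally: 1 ring(s) + 4 π bond(s) = 5.)

5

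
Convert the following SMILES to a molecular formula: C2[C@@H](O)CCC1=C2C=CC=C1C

C11H14O

Heavy atoms from the SMILES: 11 C, 1 O.
Implicit hydrogens by atom environment:
  3 × C: 2 H each → 6
  3 × C (aromatic): 1 H each → 3
  3 × C (aromatic): no H
  1 × C: 3 H
  1 × C: 1 H
  1 × O: 1 H
  Total hydrogens = 14.
Molecular formula: C11H14O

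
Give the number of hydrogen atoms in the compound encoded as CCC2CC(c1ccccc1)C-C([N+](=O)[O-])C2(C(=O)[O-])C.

Hydrogens are implicit in SMILES; fill each atom to its normal valence:
  5 × C (aromatic): 1 H each → 5
  3 × C: 2 H each → 6
  3 × C: 1 H each → 3
  2 × C: 3 H each → 6
  2 × C: no H
  2 × O: no H
  2 × O (charge -1): no H
  1 × C (aromatic): no H
  1 × N (charge +1): no H
  Total hydrogens = 20.

20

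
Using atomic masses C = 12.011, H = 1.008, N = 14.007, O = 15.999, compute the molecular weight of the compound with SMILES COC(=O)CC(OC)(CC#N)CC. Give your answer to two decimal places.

Molecular formula: C9H15NO3.
M = 9×12.011 + 15×1.008 + 1×14.007 + 3×15.999 = 185.22 g/mol.

185.22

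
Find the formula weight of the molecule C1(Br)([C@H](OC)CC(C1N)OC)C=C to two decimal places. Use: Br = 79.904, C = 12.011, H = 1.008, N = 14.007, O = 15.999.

Molecular formula: C9H16BrNO2.
M = 1×79.904 + 9×12.011 + 16×1.008 + 1×14.007 + 2×15.999 = 250.14 g/mol.

250.14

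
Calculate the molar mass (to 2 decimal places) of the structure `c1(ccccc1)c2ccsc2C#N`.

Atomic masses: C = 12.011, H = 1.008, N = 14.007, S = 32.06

185.24

Molecular formula: C11H7NS.
M = 11×12.011 + 7×1.008 + 1×14.007 + 1×32.06 = 185.24 g/mol.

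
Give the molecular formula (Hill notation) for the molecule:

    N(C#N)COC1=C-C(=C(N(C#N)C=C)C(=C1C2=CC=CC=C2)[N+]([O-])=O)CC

Heavy atoms from the SMILES: 19 C, 5 N, 3 O.
Implicit hydrogens by atom environment:
  6 × C (aromatic): 1 H each → 6
  6 × C (aromatic): no H
  3 × C: 2 H each → 6
  3 × N: no H
  2 × C: no H
  2 × O: no H
  1 × C: 3 H
  1 × C: 1 H
  1 × N: 1 H
  1 × N (charge +1): no H
  1 × O (charge -1): no H
  Total hydrogens = 17.
Molecular formula: C19H17N5O3

C19H17N5O3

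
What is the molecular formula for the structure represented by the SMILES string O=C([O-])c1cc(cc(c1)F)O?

C7H4FO3-

Heavy atoms from the SMILES: 7 C, 1 F, 3 O.
Implicit hydrogens by atom environment:
  3 × C (aromatic): 1 H each → 3
  3 × C (aromatic): no H
  1 × C: no H
  1 × F: no H
  1 × O: 1 H
  1 × O: no H
  1 × O (charge -1): no H
  Total hydrogens = 4.
Net charge -1.
Molecular formula: C7H4FO3-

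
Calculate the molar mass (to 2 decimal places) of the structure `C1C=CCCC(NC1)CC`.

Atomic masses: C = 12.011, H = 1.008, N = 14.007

Molecular formula: C9H17N.
M = 9×12.011 + 17×1.008 + 1×14.007 = 139.24 g/mol.

139.24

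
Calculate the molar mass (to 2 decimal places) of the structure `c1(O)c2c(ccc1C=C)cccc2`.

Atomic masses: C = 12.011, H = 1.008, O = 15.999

Molecular formula: C12H10O.
M = 12×12.011 + 10×1.008 + 1×15.999 = 170.21 g/mol.

170.21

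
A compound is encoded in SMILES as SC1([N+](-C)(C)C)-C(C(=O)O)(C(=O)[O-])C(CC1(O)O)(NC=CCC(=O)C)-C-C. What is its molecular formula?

C17H28N2O7S

Heavy atoms from the SMILES: 17 C, 2 N, 7 O, 1 S.
Implicit hydrogens by atom environment:
  7 × C: no H
  5 × C: 3 H each → 15
  3 × C: 2 H each → 6
  3 × O: 1 H each → 3
  3 × O: no H
  2 × C: 1 H each → 2
  1 × N: 1 H
  1 × N (charge +1): no H
  1 × O (charge -1): no H
  1 × S: 1 H
  Total hydrogens = 28.
Molecular formula: C17H28N2O7S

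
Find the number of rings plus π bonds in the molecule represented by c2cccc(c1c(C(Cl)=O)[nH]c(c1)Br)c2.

8

Molecular formula from the SMILES: C11H7BrClNO.
DoU = (2C + 2 + N − H − X)/2 = (2·11 + 2 + 1 − 7 − 2)/2 = 16/2 = 8.
(Structurally: 2 ring(s) + 6 π bond(s) = 8.)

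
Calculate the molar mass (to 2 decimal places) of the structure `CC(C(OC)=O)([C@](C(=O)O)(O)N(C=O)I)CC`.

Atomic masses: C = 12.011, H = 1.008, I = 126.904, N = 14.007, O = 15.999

359.12

Molecular formula: C9H14INO6.
M = 9×12.011 + 14×1.008 + 1×126.904 + 1×14.007 + 6×15.999 = 359.12 g/mol.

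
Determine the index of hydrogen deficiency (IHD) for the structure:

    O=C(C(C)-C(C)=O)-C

Molecular formula from the SMILES: C6H10O2.
DoU = (2C + 2 + N − H − X)/2 = (2·6 + 2 + 0 − 10 − 0)/2 = 4/2 = 2.
(Structurally: 0 ring(s) + 2 π bond(s) = 2.)

2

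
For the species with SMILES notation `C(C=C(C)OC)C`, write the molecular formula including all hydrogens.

Heavy atoms from the SMILES: 6 C, 1 O.
Implicit hydrogens by atom environment:
  3 × C: 3 H each → 9
  1 × C: 2 H
  1 × C: 1 H
  1 × C: no H
  1 × O: no H
  Total hydrogens = 12.
Molecular formula: C6H12O

C6H12O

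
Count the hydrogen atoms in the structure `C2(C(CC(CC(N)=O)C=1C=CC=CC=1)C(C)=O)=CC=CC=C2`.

21

Hydrogens are implicit in SMILES; fill each atom to its normal valence:
  10 × C (aromatic): 1 H each → 10
  2 × C: 2 H each → 4
  2 × C: 1 H each → 2
  2 × C (aromatic): no H
  2 × C: no H
  2 × O: no H
  1 × C: 3 H
  1 × N: 2 H
  Total hydrogens = 21.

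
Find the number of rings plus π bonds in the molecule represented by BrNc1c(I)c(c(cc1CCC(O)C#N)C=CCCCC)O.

Molecular formula from the SMILES: C16H20BrIN2O2.
DoU = (2C + 2 + N − H − X)/2 = (2·16 + 2 + 2 − 20 − 2)/2 = 14/2 = 7.
(Structurally: 1 ring(s) + 6 π bond(s) = 7.)

7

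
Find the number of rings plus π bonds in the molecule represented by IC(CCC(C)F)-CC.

Molecular formula from the SMILES: C7H14FI.
DoU = (2C + 2 + N − H − X)/2 = (2·7 + 2 + 0 − 14 − 2)/2 = 0/2 = 0.
(Structurally: 0 ring(s) + 0 π bond(s) = 0.)

0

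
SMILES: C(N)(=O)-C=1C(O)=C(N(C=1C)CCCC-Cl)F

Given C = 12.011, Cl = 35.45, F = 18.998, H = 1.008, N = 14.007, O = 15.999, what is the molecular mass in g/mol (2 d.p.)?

248.68

Molecular formula: C10H14ClFN2O2.
M = 10×12.011 + 1×35.45 + 1×18.998 + 14×1.008 + 2×14.007 + 2×15.999 = 248.68 g/mol.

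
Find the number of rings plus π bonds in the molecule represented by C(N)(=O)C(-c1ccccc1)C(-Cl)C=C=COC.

Molecular formula from the SMILES: C13H14ClNO2.
DoU = (2C + 2 + N − H − X)/2 = (2·13 + 2 + 1 − 14 − 1)/2 = 14/2 = 7.
(Structurally: 1 ring(s) + 6 π bond(s) = 7.)

7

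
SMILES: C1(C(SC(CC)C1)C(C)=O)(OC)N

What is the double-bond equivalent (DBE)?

2

Molecular formula from the SMILES: C9H17NO2S.
DoU = (2C + 2 + N − H − X)/2 = (2·9 + 2 + 1 − 17 − 0)/2 = 4/2 = 2.
(Structurally: 1 ring(s) + 1 π bond(s) = 2.)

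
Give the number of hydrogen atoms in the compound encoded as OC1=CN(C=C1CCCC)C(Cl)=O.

Hydrogens are implicit in SMILES; fill each atom to its normal valence:
  3 × C: 2 H each → 6
  2 × C (aromatic): 1 H each → 2
  2 × C (aromatic): no H
  1 × C: 3 H
  1 × C: no H
  1 × Cl: no H
  1 × N (aromatic): no H
  1 × O: 1 H
  1 × O: no H
  Total hydrogens = 12.

12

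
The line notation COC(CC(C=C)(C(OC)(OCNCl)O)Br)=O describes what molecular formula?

C9H15BrClNO5

Heavy atoms from the SMILES: 1 Br, 9 C, 1 Cl, 1 N, 5 O.
Implicit hydrogens by atom environment:
  4 × O: no H
  3 × C: 2 H each → 6
  3 × C: no H
  2 × C: 3 H each → 6
  1 × Br: no H
  1 × C: 1 H
  1 × Cl: no H
  1 × N: 1 H
  1 × O: 1 H
  Total hydrogens = 15.
Molecular formula: C9H15BrClNO5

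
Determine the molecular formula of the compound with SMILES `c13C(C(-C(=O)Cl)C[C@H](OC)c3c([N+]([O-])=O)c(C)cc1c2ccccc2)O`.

C19H18ClNO5

Heavy atoms from the SMILES: 19 C, 1 Cl, 1 N, 5 O.
Implicit hydrogens by atom environment:
  6 × C (aromatic): 1 H each → 6
  6 × C (aromatic): no H
  3 × C: 1 H each → 3
  3 × O: no H
  2 × C: 3 H each → 6
  1 × C: 2 H
  1 × C: no H
  1 × Cl: no H
  1 × N (charge +1): no H
  1 × O: 1 H
  1 × O (charge -1): no H
  Total hydrogens = 18.
Molecular formula: C19H18ClNO5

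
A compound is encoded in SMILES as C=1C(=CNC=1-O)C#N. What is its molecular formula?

C5H4N2O

Heavy atoms from the SMILES: 5 C, 2 N, 1 O.
Implicit hydrogens by atom environment:
  2 × C (aromatic): 1 H each → 2
  2 × C (aromatic): no H
  1 × C: no H
  1 × N (aromatic): 1 H
  1 × N: no H
  1 × O: 1 H
  Total hydrogens = 4.
Molecular formula: C5H4N2O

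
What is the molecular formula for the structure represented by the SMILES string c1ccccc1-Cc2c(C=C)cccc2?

Heavy atoms from the SMILES: 15 C.
Implicit hydrogens by atom environment:
  9 × C (aromatic): 1 H each → 9
  3 × C (aromatic): no H
  2 × C: 2 H each → 4
  1 × C: 1 H
  Total hydrogens = 14.
Molecular formula: C15H14

C15H14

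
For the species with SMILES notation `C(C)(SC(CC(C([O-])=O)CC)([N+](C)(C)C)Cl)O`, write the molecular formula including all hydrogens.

Heavy atoms from the SMILES: 11 C, 1 Cl, 1 N, 3 O, 1 S.
Implicit hydrogens by atom environment:
  5 × C: 3 H each → 15
  2 × C: 2 H each → 4
  2 × C: 1 H each → 2
  2 × C: no H
  1 × Cl: no H
  1 × N (charge +1): no H
  1 × O: 1 H
  1 × O: no H
  1 × O (charge -1): no H
  1 × S: no H
  Total hydrogens = 22.
Molecular formula: C11H22ClNO3S

C11H22ClNO3S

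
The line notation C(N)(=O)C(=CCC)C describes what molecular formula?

C6H11NO

Heavy atoms from the SMILES: 6 C, 1 N, 1 O.
Implicit hydrogens by atom environment:
  2 × C: 3 H each → 6
  2 × C: no H
  1 × C: 2 H
  1 × C: 1 H
  1 × N: 2 H
  1 × O: no H
  Total hydrogens = 11.
Molecular formula: C6H11NO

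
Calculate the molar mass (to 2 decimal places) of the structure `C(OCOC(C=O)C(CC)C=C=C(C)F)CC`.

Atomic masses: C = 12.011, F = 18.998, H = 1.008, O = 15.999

Molecular formula: C13H21FO3.
M = 13×12.011 + 1×18.998 + 21×1.008 + 3×15.999 = 244.31 g/mol.

244.31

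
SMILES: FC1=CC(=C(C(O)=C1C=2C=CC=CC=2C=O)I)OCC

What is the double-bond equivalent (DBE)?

Molecular formula from the SMILES: C15H12FIO3.
DoU = (2C + 2 + N − H − X)/2 = (2·15 + 2 + 0 − 12 − 2)/2 = 18/2 = 9.
(Structurally: 2 ring(s) + 7 π bond(s) = 9.)

9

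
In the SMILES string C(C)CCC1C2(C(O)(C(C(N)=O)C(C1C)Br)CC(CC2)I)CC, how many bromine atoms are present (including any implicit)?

1

The symbol for bromine appears 1 time in the SMILES.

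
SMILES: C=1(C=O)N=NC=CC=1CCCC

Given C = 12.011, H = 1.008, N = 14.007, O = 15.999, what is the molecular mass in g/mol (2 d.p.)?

164.21

Molecular formula: C9H12N2O.
M = 9×12.011 + 12×1.008 + 2×14.007 + 1×15.999 = 164.21 g/mol.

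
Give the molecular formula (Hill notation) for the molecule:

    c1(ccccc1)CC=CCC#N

Heavy atoms from the SMILES: 11 C, 1 N.
Implicit hydrogens by atom environment:
  5 × C (aromatic): 1 H each → 5
  2 × C: 2 H each → 4
  2 × C: 1 H each → 2
  1 × C: no H
  1 × C (aromatic): no H
  1 × N: no H
  Total hydrogens = 11.
Molecular formula: C11H11N

C11H11N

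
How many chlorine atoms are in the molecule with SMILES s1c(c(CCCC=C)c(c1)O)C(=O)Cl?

The symbol for chlorine appears 1 time in the SMILES.

1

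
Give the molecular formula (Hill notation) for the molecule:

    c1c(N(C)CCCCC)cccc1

Heavy atoms from the SMILES: 12 C, 1 N.
Implicit hydrogens by atom environment:
  5 × C (aromatic): 1 H each → 5
  4 × C: 2 H each → 8
  2 × C: 3 H each → 6
  1 × C (aromatic): no H
  1 × N: no H
  Total hydrogens = 19.
Molecular formula: C12H19N

C12H19N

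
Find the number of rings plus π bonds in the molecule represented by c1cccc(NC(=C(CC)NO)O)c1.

5

Molecular formula from the SMILES: C10H14N2O2.
DoU = (2C + 2 + N − H − X)/2 = (2·10 + 2 + 2 − 14 − 0)/2 = 10/2 = 5.
(Structurally: 1 ring(s) + 4 π bond(s) = 5.)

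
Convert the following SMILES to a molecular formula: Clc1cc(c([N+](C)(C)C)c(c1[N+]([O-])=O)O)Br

C9H11BrClN2O3+

Heavy atoms from the SMILES: 1 Br, 9 C, 1 Cl, 2 N, 3 O.
Implicit hydrogens by atom environment:
  5 × C (aromatic): no H
  3 × C: 3 H each → 9
  2 × N (charge +1): no H
  1 × Br: no H
  1 × C (aromatic): 1 H
  1 × Cl: no H
  1 × O: 1 H
  1 × O: no H
  1 × O (charge -1): no H
  Total hydrogens = 11.
Net charge +1.
Molecular formula: C9H11BrClN2O3+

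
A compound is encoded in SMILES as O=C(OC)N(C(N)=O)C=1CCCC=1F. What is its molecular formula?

C8H11FN2O3

Heavy atoms from the SMILES: 8 C, 1 F, 2 N, 3 O.
Implicit hydrogens by atom environment:
  4 × C: no H
  3 × C: 2 H each → 6
  3 × O: no H
  1 × C: 3 H
  1 × F: no H
  1 × N: 2 H
  1 × N: no H
  Total hydrogens = 11.
Molecular formula: C8H11FN2O3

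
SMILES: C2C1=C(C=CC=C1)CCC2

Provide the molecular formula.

Heavy atoms from the SMILES: 10 C.
Implicit hydrogens by atom environment:
  4 × C: 2 H each → 8
  4 × C (aromatic): 1 H each → 4
  2 × C (aromatic): no H
  Total hydrogens = 12.
Molecular formula: C10H12

C10H12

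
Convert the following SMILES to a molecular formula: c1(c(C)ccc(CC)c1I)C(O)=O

Heavy atoms from the SMILES: 10 C, 1 I, 2 O.
Implicit hydrogens by atom environment:
  4 × C (aromatic): no H
  2 × C: 3 H each → 6
  2 × C (aromatic): 1 H each → 2
  1 × C: 2 H
  1 × C: no H
  1 × I: no H
  1 × O: 1 H
  1 × O: no H
  Total hydrogens = 11.
Molecular formula: C10H11IO2

C10H11IO2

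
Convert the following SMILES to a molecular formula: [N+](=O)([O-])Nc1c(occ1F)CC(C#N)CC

Heavy atoms from the SMILES: 9 C, 1 F, 3 N, 3 O.
Implicit hydrogens by atom environment:
  3 × C (aromatic): no H
  2 × C: 2 H each → 4
  1 × C: 3 H
  1 × C (aromatic): 1 H
  1 × C: 1 H
  1 × C: no H
  1 × F: no H
  1 × N: 1 H
  1 × N (charge +1): no H
  1 × N: no H
  1 × O (aromatic): no H
  1 × O: no H
  1 × O (charge -1): no H
  Total hydrogens = 10.
Molecular formula: C9H10FN3O3

C9H10FN3O3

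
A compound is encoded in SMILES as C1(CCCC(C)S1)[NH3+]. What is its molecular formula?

C6H14NS+

Heavy atoms from the SMILES: 6 C, 1 N, 1 S.
Implicit hydrogens by atom environment:
  3 × C: 2 H each → 6
  2 × C: 1 H each → 2
  1 × C: 3 H
  1 × N (charge +1): 3 H
  1 × S: no H
  Total hydrogens = 14.
Net charge +1.
Molecular formula: C6H14NS+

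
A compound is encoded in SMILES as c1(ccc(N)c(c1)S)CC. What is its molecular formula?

C8H11NS

Heavy atoms from the SMILES: 8 C, 1 N, 1 S.
Implicit hydrogens by atom environment:
  3 × C (aromatic): 1 H each → 3
  3 × C (aromatic): no H
  1 × C: 3 H
  1 × C: 2 H
  1 × N: 2 H
  1 × S: 1 H
  Total hydrogens = 11.
Molecular formula: C8H11NS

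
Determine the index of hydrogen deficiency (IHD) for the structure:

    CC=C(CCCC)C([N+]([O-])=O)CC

Molecular formula from the SMILES: C10H19NO2.
DoU = (2C + 2 + N − H − X)/2 = (2·10 + 2 + 1 − 19 − 0)/2 = 4/2 = 2.
(Structurally: 0 ring(s) + 2 π bond(s) = 2.)

2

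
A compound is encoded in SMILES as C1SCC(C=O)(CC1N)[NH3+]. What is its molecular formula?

Heavy atoms from the SMILES: 6 C, 2 N, 1 O, 1 S.
Implicit hydrogens by atom environment:
  3 × C: 2 H each → 6
  2 × C: 1 H each → 2
  1 × C: no H
  1 × N (charge +1): 3 H
  1 × N: 2 H
  1 × O: no H
  1 × S: no H
  Total hydrogens = 13.
Net charge +1.
Molecular formula: C6H13N2OS+

C6H13N2OS+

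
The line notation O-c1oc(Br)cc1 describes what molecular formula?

Heavy atoms from the SMILES: 1 Br, 4 C, 2 O.
Implicit hydrogens by atom environment:
  2 × C (aromatic): 1 H each → 2
  2 × C (aromatic): no H
  1 × Br: no H
  1 × O: 1 H
  1 × O (aromatic): no H
  Total hydrogens = 3.
Molecular formula: C4H3BrO2

C4H3BrO2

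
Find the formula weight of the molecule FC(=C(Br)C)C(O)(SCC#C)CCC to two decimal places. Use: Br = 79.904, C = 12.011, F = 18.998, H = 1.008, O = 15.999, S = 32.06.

Molecular formula: C10H14BrFOS.
M = 1×79.904 + 10×12.011 + 1×18.998 + 14×1.008 + 1×15.999 + 1×32.06 = 281.18 g/mol.

281.18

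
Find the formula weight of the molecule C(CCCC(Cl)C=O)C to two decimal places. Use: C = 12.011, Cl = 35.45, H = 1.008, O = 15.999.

148.63

Molecular formula: C7H13ClO.
M = 7×12.011 + 1×35.45 + 13×1.008 + 1×15.999 = 148.63 g/mol.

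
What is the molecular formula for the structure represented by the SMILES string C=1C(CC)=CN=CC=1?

C7H9N

Heavy atoms from the SMILES: 7 C, 1 N.
Implicit hydrogens by atom environment:
  4 × C (aromatic): 1 H each → 4
  1 × C: 3 H
  1 × C: 2 H
  1 × C (aromatic): no H
  1 × N (aromatic): no H
  Total hydrogens = 9.
Molecular formula: C7H9N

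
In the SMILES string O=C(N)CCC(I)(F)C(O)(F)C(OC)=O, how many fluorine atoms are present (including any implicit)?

2

The symbol for fluorine appears 2 times in the SMILES.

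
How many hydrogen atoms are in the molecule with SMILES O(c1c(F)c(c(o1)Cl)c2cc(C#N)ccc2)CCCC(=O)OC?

13

Hydrogens are implicit in SMILES; fill each atom to its normal valence:
  6 × C (aromatic): no H
  4 × C (aromatic): 1 H each → 4
  3 × C: 2 H each → 6
  3 × O: no H
  2 × C: no H
  1 × C: 3 H
  1 × Cl: no H
  1 × F: no H
  1 × N: no H
  1 × O (aromatic): no H
  Total hydrogens = 13.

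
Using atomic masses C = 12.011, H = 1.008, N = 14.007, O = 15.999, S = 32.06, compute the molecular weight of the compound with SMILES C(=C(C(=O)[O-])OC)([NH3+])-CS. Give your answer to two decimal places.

163.19

Molecular formula: C5H9NO3S.
M = 5×12.011 + 9×1.008 + 1×14.007 + 3×15.999 + 1×32.06 = 163.19 g/mol.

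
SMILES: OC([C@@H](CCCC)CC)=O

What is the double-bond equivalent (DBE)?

1

Molecular formula from the SMILES: C8H16O2.
DoU = (2C + 2 + N − H − X)/2 = (2·8 + 2 + 0 − 16 − 0)/2 = 2/2 = 1.
(Structurally: 0 ring(s) + 1 π bond(s) = 1.)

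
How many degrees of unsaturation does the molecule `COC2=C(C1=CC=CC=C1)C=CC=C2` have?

Molecular formula from the SMILES: C13H12O.
DoU = (2C + 2 + N − H − X)/2 = (2·13 + 2 + 0 − 12 − 0)/2 = 16/2 = 8.
(Structurally: 2 ring(s) + 6 π bond(s) = 8.)

8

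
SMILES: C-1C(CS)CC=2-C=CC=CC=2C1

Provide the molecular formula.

C11H14S

Heavy atoms from the SMILES: 11 C, 1 S.
Implicit hydrogens by atom environment:
  4 × C: 2 H each → 8
  4 × C (aromatic): 1 H each → 4
  2 × C (aromatic): no H
  1 × C: 1 H
  1 × S: 1 H
  Total hydrogens = 14.
Molecular formula: C11H14S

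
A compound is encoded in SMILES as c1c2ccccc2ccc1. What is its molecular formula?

C10H8

Heavy atoms from the SMILES: 10 C.
Implicit hydrogens by atom environment:
  8 × C (aromatic): 1 H each → 8
  2 × C (aromatic): no H
  Total hydrogens = 8.
Molecular formula: C10H8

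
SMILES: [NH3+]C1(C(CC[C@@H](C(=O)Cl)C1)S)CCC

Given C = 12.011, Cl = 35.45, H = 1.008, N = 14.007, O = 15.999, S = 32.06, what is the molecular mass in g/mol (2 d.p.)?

236.78

Molecular formula: C10H19ClNOS+.
M = 10×12.011 + 1×35.45 + 19×1.008 + 1×14.007 + 1×15.999 + 1×32.06 = 236.78 g/mol.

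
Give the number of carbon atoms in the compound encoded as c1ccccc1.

The symbol for carbon appears 6 times in the SMILES. Lowercase c denotes aromatic carbon and counts toward C.

6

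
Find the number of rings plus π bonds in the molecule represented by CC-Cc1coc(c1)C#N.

Molecular formula from the SMILES: C8H9NO.
DoU = (2C + 2 + N − H − X)/2 = (2·8 + 2 + 1 − 9 − 0)/2 = 10/2 = 5.
(Structurally: 1 ring(s) + 4 π bond(s) = 5.)

5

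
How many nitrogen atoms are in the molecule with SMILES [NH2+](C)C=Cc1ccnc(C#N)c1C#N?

The symbol for nitrogen appears 4 times in the SMILES.

4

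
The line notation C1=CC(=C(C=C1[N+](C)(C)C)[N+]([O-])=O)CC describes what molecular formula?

Heavy atoms from the SMILES: 11 C, 2 N, 2 O.
Implicit hydrogens by atom environment:
  4 × C: 3 H each → 12
  3 × C (aromatic): 1 H each → 3
  3 × C (aromatic): no H
  2 × N (charge +1): no H
  1 × C: 2 H
  1 × O: no H
  1 × O (charge -1): no H
  Total hydrogens = 17.
Net charge +1.
Molecular formula: C11H17N2O2+

C11H17N2O2+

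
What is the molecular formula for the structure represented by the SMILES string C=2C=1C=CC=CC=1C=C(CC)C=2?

C12H12

Heavy atoms from the SMILES: 12 C.
Implicit hydrogens by atom environment:
  7 × C (aromatic): 1 H each → 7
  3 × C (aromatic): no H
  1 × C: 3 H
  1 × C: 2 H
  Total hydrogens = 12.
Molecular formula: C12H12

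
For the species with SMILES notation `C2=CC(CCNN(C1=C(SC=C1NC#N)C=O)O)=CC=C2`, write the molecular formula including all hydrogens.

C14H14N4O2S

Heavy atoms from the SMILES: 14 C, 4 N, 2 O, 1 S.
Implicit hydrogens by atom environment:
  6 × C (aromatic): 1 H each → 6
  4 × C (aromatic): no H
  2 × C: 2 H each → 4
  2 × N: 1 H each → 2
  2 × N: no H
  1 × C: 1 H
  1 × C: no H
  1 × O: 1 H
  1 × O: no H
  1 × S (aromatic): no H
  Total hydrogens = 14.
Molecular formula: C14H14N4O2S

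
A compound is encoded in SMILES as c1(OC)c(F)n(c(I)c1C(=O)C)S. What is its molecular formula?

Heavy atoms from the SMILES: 7 C, 1 F, 1 I, 1 N, 2 O, 1 S.
Implicit hydrogens by atom environment:
  4 × C (aromatic): no H
  2 × C: 3 H each → 6
  2 × O: no H
  1 × C: no H
  1 × F: no H
  1 × I: no H
  1 × N (aromatic): no H
  1 × S: 1 H
  Total hydrogens = 7.
Molecular formula: C7H7FINO2S

C7H7FINO2S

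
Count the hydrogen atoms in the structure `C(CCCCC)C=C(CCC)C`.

24

Hydrogens are implicit in SMILES; fill each atom to its normal valence:
  7 × C: 2 H each → 14
  3 × C: 3 H each → 9
  1 × C: 1 H
  1 × C: no H
  Total hydrogens = 24.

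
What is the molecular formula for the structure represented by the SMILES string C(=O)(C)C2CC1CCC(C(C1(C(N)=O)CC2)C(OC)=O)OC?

C16H25NO5

Heavy atoms from the SMILES: 16 C, 1 N, 5 O.
Implicit hydrogens by atom environment:
  5 × C: 2 H each → 10
  5 × O: no H
  4 × C: 1 H each → 4
  4 × C: no H
  3 × C: 3 H each → 9
  1 × N: 2 H
  Total hydrogens = 25.
Molecular formula: C16H25NO5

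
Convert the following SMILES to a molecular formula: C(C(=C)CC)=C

Heavy atoms from the SMILES: 6 C.
Implicit hydrogens by atom environment:
  3 × C: 2 H each → 6
  1 × C: 3 H
  1 × C: 1 H
  1 × C: no H
  Total hydrogens = 10.
Molecular formula: C6H10

C6H10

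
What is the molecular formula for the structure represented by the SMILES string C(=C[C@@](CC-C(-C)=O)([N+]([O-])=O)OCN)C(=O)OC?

C10H16N2O6

Heavy atoms from the SMILES: 10 C, 2 N, 6 O.
Implicit hydrogens by atom environment:
  5 × O: no H
  3 × C: 2 H each → 6
  3 × C: no H
  2 × C: 3 H each → 6
  2 × C: 1 H each → 2
  1 × N: 2 H
  1 × N (charge +1): no H
  1 × O (charge -1): no H
  Total hydrogens = 16.
Molecular formula: C10H16N2O6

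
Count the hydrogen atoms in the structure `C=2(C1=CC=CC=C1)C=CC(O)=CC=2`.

10

Hydrogens are implicit in SMILES; fill each atom to its normal valence:
  9 × C (aromatic): 1 H each → 9
  3 × C (aromatic): no H
  1 × O: 1 H
  Total hydrogens = 10.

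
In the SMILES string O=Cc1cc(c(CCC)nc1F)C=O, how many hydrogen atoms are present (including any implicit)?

Hydrogens are implicit in SMILES; fill each atom to its normal valence:
  4 × C (aromatic): no H
  2 × C: 2 H each → 4
  2 × C: 1 H each → 2
  2 × O: no H
  1 × C: 3 H
  1 × C (aromatic): 1 H
  1 × F: no H
  1 × N (aromatic): no H
  Total hydrogens = 10.

10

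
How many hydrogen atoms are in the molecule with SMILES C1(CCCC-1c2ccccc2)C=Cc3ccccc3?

20

Hydrogens are implicit in SMILES; fill each atom to its normal valence:
  10 × C (aromatic): 1 H each → 10
  4 × C: 1 H each → 4
  3 × C: 2 H each → 6
  2 × C (aromatic): no H
  Total hydrogens = 20.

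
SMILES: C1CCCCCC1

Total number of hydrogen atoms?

14

Hydrogens are implicit in SMILES; fill each atom to its normal valence:
  7 × C: 2 H each → 14
  Total hydrogens = 14.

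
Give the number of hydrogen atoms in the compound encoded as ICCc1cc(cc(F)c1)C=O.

8

Hydrogens are implicit in SMILES; fill each atom to its normal valence:
  3 × C (aromatic): 1 H each → 3
  3 × C (aromatic): no H
  2 × C: 2 H each → 4
  1 × C: 1 H
  1 × F: no H
  1 × I: no H
  1 × O: no H
  Total hydrogens = 8.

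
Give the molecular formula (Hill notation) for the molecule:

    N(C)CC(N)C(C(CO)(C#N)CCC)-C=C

C12H23N3O

Heavy atoms from the SMILES: 12 C, 3 N, 1 O.
Implicit hydrogens by atom environment:
  5 × C: 2 H each → 10
  3 × C: 1 H each → 3
  2 × C: 3 H each → 6
  2 × C: no H
  1 × N: 2 H
  1 × N: 1 H
  1 × N: no H
  1 × O: 1 H
  Total hydrogens = 23.
Molecular formula: C12H23N3O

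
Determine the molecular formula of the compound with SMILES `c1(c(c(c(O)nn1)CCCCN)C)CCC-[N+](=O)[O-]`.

Heavy atoms from the SMILES: 12 C, 4 N, 3 O.
Implicit hydrogens by atom environment:
  7 × C: 2 H each → 14
  4 × C (aromatic): no H
  2 × N (aromatic): no H
  1 × C: 3 H
  1 × N: 2 H
  1 × N (charge +1): no H
  1 × O: 1 H
  1 × O: no H
  1 × O (charge -1): no H
  Total hydrogens = 20.
Molecular formula: C12H20N4O3

C12H20N4O3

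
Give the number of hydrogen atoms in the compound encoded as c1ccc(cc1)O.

Hydrogens are implicit in SMILES; fill each atom to its normal valence:
  5 × C (aromatic): 1 H each → 5
  1 × C (aromatic): no H
  1 × O: 1 H
  Total hydrogens = 6.

6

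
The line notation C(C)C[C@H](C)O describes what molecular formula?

C5H12O

Heavy atoms from the SMILES: 5 C, 1 O.
Implicit hydrogens by atom environment:
  2 × C: 3 H each → 6
  2 × C: 2 H each → 4
  1 × C: 1 H
  1 × O: 1 H
  Total hydrogens = 12.
Molecular formula: C5H12O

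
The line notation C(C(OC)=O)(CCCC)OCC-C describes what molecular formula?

C10H20O3

Heavy atoms from the SMILES: 10 C, 3 O.
Implicit hydrogens by atom environment:
  5 × C: 2 H each → 10
  3 × C: 3 H each → 9
  3 × O: no H
  1 × C: 1 H
  1 × C: no H
  Total hydrogens = 20.
Molecular formula: C10H20O3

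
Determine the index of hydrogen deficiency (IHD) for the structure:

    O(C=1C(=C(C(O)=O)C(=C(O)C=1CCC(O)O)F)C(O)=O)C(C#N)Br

Molecular formula from the SMILES: C13H11BrFNO8.
DoU = (2C + 2 + N − H − X)/2 = (2·13 + 2 + 1 − 11 − 2)/2 = 16/2 = 8.
(Structurally: 1 ring(s) + 7 π bond(s) = 8.)

8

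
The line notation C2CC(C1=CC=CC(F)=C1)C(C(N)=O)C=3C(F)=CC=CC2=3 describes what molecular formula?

Heavy atoms from the SMILES: 17 C, 2 F, 1 N, 1 O.
Implicit hydrogens by atom environment:
  7 × C (aromatic): 1 H each → 7
  5 × C (aromatic): no H
  2 × C: 2 H each → 4
  2 × C: 1 H each → 2
  2 × F: no H
  1 × C: no H
  1 × N: 2 H
  1 × O: no H
  Total hydrogens = 15.
Molecular formula: C17H15F2NO

C17H15F2NO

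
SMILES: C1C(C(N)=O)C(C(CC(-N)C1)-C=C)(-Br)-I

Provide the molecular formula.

Heavy atoms from the SMILES: 1 Br, 10 C, 1 I, 2 N, 1 O.
Implicit hydrogens by atom environment:
  4 × C: 2 H each → 8
  4 × C: 1 H each → 4
  2 × C: no H
  2 × N: 2 H each → 4
  1 × Br: no H
  1 × I: no H
  1 × O: no H
  Total hydrogens = 16.
Molecular formula: C10H16BrIN2O

C10H16BrIN2O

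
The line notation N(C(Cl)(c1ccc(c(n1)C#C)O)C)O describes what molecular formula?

Heavy atoms from the SMILES: 9 C, 1 Cl, 2 N, 2 O.
Implicit hydrogens by atom environment:
  3 × C (aromatic): no H
  2 × C (aromatic): 1 H each → 2
  2 × C: no H
  2 × O: 1 H each → 2
  1 × C: 3 H
  1 × C: 1 H
  1 × Cl: no H
  1 × N: 1 H
  1 × N (aromatic): no H
  Total hydrogens = 9.
Molecular formula: C9H9ClN2O2

C9H9ClN2O2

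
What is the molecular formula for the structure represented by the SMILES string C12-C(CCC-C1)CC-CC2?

Heavy atoms from the SMILES: 10 C.
Implicit hydrogens by atom environment:
  8 × C: 2 H each → 16
  2 × C: 1 H each → 2
  Total hydrogens = 18.
Molecular formula: C10H18

C10H18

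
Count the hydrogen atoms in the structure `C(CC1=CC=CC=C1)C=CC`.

14

Hydrogens are implicit in SMILES; fill each atom to its normal valence:
  5 × C (aromatic): 1 H each → 5
  2 × C: 2 H each → 4
  2 × C: 1 H each → 2
  1 × C: 3 H
  1 × C (aromatic): no H
  Total hydrogens = 14.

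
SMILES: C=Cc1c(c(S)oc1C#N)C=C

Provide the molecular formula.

C9H7NOS

Heavy atoms from the SMILES: 9 C, 1 N, 1 O, 1 S.
Implicit hydrogens by atom environment:
  4 × C (aromatic): no H
  2 × C: 2 H each → 4
  2 × C: 1 H each → 2
  1 × C: no H
  1 × N: no H
  1 × O (aromatic): no H
  1 × S: 1 H
  Total hydrogens = 7.
Molecular formula: C9H7NOS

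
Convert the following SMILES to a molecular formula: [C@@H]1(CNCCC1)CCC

Heavy atoms from the SMILES: 8 C, 1 N.
Implicit hydrogens by atom environment:
  6 × C: 2 H each → 12
  1 × C: 3 H
  1 × C: 1 H
  1 × N: 1 H
  Total hydrogens = 17.
Molecular formula: C8H17N

C8H17N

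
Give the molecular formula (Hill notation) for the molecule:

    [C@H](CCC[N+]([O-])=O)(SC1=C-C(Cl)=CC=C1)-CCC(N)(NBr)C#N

Heavy atoms from the SMILES: 1 Br, 14 C, 1 Cl, 4 N, 2 O, 1 S.
Implicit hydrogens by atom environment:
  5 × C: 2 H each → 10
  4 × C (aromatic): 1 H each → 4
  2 × C: no H
  2 × C (aromatic): no H
  1 × Br: no H
  1 × C: 1 H
  1 × Cl: no H
  1 × N: 2 H
  1 × N: 1 H
  1 × N: no H
  1 × N (charge +1): no H
  1 × O: no H
  1 × O (charge -1): no H
  1 × S: no H
  Total hydrogens = 18.
Molecular formula: C14H18BrClN4O2S

C14H18BrClN4O2S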